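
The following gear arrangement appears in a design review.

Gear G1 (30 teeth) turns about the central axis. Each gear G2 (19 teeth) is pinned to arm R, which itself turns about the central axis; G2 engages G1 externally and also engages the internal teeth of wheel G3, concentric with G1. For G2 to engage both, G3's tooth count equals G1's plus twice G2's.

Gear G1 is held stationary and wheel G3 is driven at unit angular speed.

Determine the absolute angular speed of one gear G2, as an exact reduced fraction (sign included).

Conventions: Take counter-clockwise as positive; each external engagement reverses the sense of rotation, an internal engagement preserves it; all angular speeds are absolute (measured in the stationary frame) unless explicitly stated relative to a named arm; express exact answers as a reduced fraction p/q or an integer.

recognized (axles ride arm R): planetary set, 30/19/68 teeth
ring teeth: 30 + 2·19 = 68
30(ω_sun−ω_arm) = −68(ω_ring−ω_arm),  ω_sun = 0, ω_ring = 1
30(0−ω_arm) = −68(1−ω_arm)  ⇒  98·ω_arm = 68  ⇒  ω_arm = 34/49
sun–planet mesh: 30·(0−34/49) = −19·(ω_p−ω_arm)  ⇒  ω_p−ω_arm = 1020/931
ω_p = 34/49 + 1020/931 = 34/19
exact speed ratio = 34/19

34/19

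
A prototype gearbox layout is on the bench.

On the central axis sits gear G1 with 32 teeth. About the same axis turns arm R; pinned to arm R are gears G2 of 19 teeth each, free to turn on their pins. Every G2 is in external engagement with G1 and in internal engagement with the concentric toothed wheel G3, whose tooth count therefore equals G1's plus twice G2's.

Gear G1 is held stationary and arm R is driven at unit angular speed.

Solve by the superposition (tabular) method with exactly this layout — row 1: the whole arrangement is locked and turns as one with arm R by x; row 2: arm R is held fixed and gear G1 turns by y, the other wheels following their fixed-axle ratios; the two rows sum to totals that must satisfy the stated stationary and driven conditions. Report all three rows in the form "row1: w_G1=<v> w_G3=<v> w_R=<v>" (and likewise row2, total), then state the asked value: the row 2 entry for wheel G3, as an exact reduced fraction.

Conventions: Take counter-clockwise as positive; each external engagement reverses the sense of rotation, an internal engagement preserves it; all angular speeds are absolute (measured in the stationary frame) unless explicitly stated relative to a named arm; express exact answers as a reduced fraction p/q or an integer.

topology: planetary set — G1 32T / G2 19T / G3 70T, arm = carrier (Willis)
row 1: whole set turns with the arm by x
row 2 — arm fixed, fixed-axis ratios: sun y, ring −(32/70)·y, arm 0
boundary: total ω_sun = x + y = 0 and total ω_arm = x = 1  ⇒  y = -1, x = 1
row 2 ring = −(32/70)·(-1) = 16/35
totals (row 1 + row 2): sun 1 + (-1) = 0, ring 1 + 16/35 = 51/35, arm 1 + 0 = 1
asked cell (row2, ring) = 16/35

row1: w_G1=1 w_G3=1 w_R=1
row2: w_G1=-1 w_G3=16/35 w_R=0
total: w_G1=0 w_G3=51/35 w_R=1
asked value: 16/35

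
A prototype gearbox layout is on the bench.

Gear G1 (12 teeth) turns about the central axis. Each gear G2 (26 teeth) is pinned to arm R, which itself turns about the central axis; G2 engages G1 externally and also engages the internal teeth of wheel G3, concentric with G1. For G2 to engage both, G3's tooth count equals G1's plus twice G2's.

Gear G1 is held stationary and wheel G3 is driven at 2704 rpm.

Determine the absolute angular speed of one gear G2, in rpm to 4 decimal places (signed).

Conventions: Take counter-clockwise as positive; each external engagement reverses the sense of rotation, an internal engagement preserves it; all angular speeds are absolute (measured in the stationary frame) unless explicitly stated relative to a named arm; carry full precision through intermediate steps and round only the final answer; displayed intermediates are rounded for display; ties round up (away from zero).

+3328.0000 rpm

topology: planetary set — G1 12T / G2 26T / G3 64T, arm = carrier (Willis)
normalise by the input: solve with ω_ring = 1, then scale by 2704 rpm
ring teeth: 12 + 2·26 = 64
12(ω_sun−ω_arm) = −64(ω_ring−ω_arm),  ω_sun = 0, ω_ring = 1
12(0−ω_arm) = −64(1−ω_arm)  ⇒  76·ω_arm = 64  ⇒  ω_arm = 16/19
sun–planet mesh: 12·(0−16/19) = −26·(ω_p−ω_arm)  ⇒  ω_p−ω_arm = 96/247
ω_p = 16/19 + 96/247 = 16/13
scale: ω_p = 16/13 × 2704 rpm = +3328.0000 rpm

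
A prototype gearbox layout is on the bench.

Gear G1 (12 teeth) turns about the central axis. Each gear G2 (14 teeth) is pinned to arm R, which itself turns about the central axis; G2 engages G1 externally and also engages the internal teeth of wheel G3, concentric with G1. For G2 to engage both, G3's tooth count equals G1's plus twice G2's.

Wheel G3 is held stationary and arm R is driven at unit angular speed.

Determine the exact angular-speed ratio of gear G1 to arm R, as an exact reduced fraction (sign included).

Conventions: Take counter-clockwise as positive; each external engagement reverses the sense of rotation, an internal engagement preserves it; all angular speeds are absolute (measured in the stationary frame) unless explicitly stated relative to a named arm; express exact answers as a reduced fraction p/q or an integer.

13/3

planetary set (12T centre, 14T on arm, 40T internal) — Willis relation
ring teeth: 12 + 2·14 = 40
12(ω_sun−ω_arm) = −40(ω_ring−ω_arm),  ω_ring = 0, ω_arm = 1
ω_sun = 1 − (40/12)(0−1) = 13/3
ω_out/ω_in = 13/3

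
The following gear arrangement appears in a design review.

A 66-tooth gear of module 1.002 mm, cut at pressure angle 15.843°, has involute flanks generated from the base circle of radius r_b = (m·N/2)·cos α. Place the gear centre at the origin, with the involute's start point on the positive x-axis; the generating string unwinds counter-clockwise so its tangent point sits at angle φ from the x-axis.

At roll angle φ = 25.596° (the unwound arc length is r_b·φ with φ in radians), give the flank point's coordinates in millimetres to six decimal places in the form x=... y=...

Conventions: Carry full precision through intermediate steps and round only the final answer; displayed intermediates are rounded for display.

class = single-mesh tooth geometry [base-circle involute, m = 1.002, 66T]
pitch radius r_p = m·N/2 = 1.002·66/2 = 33.066000
base radius r_b = r_p·cos α = 33.066000·cos 15.843° = 31.809934
roll angle φ = 25.596° = 0.44673448 rad
x = r_b·(cos φ + φ·sin φ) = 34.827494
y = r_b·(sin φ − φ·cos φ) = 0.926612

x=34.827494 y=0.926612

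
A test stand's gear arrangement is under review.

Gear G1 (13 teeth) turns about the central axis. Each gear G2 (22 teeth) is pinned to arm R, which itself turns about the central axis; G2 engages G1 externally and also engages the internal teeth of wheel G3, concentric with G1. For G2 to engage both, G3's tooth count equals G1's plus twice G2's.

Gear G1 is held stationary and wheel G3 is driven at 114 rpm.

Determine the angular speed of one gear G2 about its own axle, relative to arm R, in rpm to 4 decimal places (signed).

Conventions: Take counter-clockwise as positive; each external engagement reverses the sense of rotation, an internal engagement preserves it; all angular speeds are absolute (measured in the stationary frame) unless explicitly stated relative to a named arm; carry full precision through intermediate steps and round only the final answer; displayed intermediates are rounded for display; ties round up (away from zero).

topology: planetary set — G1 13T / G2 22T / G3 57T, arm = carrier (Willis)
normalise by the input: solve with ω_ring = 1, then scale by 114 rpm
ring teeth: 13 + 2·22 = 57
13(ω_sun−ω_arm) = −57(ω_ring−ω_arm),  ω_sun = 0, ω_ring = 1
13(0−ω_arm) = −57(1−ω_arm)  ⇒  70·ω_arm = 57  ⇒  ω_arm = 57/70
sun–planet mesh: 13·(0−57/70) = −22·(ω_p−ω_arm)  ⇒  ω_p−ω_arm = 741/1540
scale: ω_p−ω_arm = 741/1540 × 114 rpm = +54.8532 rpm

+54.8532 rpm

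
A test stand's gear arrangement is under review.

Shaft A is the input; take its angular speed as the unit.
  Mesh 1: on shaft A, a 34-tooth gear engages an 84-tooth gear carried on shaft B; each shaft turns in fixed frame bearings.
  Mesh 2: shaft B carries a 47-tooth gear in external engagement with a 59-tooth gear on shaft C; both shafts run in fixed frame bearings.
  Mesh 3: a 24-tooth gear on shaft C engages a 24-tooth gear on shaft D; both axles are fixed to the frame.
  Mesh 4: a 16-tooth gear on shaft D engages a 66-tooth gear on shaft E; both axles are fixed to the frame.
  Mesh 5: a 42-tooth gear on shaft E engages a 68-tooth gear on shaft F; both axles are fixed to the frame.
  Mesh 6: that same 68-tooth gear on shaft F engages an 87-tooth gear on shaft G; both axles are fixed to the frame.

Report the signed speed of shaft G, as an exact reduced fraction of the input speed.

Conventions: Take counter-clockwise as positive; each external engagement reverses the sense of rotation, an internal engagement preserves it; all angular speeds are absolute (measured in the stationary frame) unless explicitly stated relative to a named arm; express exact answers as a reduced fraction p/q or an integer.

6-mesh fixed-axis compound train (all bearings frame-fixed)
mesh 1 [34T→84T]: |ω|/ω_in = 1×34/84 = 17/42, sense flips to −
mesh 2 [47T→59T]: |ω|/ω_in = (17/42)×47/59 = 799/2478, sense flips to +
mesh 3 [24T→24T]: |ω|/ω_in = (799/2478)×24/24 = 799/2478, sense flips to −
mesh 4 [16T→66T]: |ω|/ω_in = (799/2478)×16/66 = 3196/40887, sense flips to +
mesh 5 [42T→68T]: |ω|/ω_in = (3196/40887)×42/68 = 94/1947, sense flips to −
mesh 6 [68T→87T]: |ω|/ω_in = (94/1947)×68/87 = 6392/169389, sense flips to +
signed output speed (× input speed) = 6392/169389

6392/169389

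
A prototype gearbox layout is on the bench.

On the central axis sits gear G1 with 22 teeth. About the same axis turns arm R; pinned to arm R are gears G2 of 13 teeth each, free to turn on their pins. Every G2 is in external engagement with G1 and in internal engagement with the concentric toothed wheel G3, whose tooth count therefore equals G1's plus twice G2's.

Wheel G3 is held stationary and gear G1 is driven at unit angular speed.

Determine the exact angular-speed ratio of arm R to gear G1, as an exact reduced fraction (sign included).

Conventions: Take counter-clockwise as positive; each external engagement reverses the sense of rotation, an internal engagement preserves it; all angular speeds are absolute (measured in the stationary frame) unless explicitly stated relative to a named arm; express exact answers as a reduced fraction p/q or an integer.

recognized (axles ride arm R): planetary set, 22/13/48 teeth
ring teeth: 22 + 2·13 = 48
22(ω_sun−ω_arm) = −48(ω_ring−ω_arm),  ω_ring = 0, ω_sun = 1
22(1−ω_arm) = −48(0−ω_arm)  ⇒  70·ω_arm = 22  ⇒  ω_arm = 11/35
ω_out/ω_in = 11/35

11/35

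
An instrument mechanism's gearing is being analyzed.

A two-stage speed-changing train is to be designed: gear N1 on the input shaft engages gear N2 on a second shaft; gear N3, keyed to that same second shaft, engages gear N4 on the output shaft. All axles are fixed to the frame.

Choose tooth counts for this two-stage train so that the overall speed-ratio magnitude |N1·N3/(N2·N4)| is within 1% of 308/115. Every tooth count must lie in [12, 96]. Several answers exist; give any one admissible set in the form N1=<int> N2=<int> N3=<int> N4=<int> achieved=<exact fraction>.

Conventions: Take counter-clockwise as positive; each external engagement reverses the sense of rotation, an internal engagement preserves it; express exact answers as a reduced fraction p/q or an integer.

N1=12 N2=15 N3=77 N4=23 achieved=308/115

design class (target 308/115): fixed-axis compound train
target = 308/115 in lowest terms: an exact hit needs N1·N3 = k·308 and N2·N4 = k·115 for one integer k, every count in [12, 96]; additionally prefer no 1:1 stage (N1 ≠ N2, N3 ≠ N4)
k = 1…2: no 1:1-free in-range split of k·308 and k·115 into factor pairs; take k = 3
k = 3: N1·N3 = 924 = 12·77, N2·N4 = 345 = 15·23
achieved = 12·77/(15·23) = 308/115; |achieved − target| = 0 ≤ 77/2875 ✓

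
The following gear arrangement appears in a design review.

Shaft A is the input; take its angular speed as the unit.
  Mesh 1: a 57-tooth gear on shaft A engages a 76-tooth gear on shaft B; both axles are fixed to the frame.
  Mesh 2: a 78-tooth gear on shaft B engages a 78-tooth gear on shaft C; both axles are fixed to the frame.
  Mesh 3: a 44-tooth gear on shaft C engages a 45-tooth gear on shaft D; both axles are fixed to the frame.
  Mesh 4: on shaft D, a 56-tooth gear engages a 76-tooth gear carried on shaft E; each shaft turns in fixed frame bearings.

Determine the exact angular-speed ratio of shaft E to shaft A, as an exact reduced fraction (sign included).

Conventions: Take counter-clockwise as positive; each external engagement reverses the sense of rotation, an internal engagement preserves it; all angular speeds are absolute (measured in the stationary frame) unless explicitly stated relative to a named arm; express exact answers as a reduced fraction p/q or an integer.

class = fixed-axis compound train [4 meshes; 4 ratios multiply, 4 sense flips]
mesh 1 [57T→76T]: running ratio 3/4, sense −
mesh 2 [78T→78T]: running ratio 3/4, sense +
mesh 3 [44T→45T]: running ratio 11/15, sense −
mesh 4 [56T→76T]: running ratio 154/285, sense +
ω_out/ω_in = 154/285

154/285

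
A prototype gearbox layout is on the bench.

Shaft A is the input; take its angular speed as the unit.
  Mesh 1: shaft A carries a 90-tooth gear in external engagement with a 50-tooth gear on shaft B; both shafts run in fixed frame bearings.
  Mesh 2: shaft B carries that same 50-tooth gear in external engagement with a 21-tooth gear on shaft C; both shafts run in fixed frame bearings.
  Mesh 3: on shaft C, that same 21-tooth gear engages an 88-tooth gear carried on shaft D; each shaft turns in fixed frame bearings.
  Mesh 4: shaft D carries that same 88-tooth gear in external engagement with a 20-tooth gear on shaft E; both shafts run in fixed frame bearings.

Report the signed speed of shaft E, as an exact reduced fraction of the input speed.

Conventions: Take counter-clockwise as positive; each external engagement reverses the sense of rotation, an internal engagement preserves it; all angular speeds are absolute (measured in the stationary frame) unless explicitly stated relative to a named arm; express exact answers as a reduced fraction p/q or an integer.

4-mesh fixed-axis compound train (all bearings frame-fixed)
mesh 1 [90T→50T]: |ω|/ω_in = 1×90/50 = 9/5, sense flips to −
mesh 2 [50T→21T]: |ω|/ω_in = (9/5)×50/21 = 30/7, sense flips to +
mesh 3 [21T→88T]: |ω|/ω_in = (30/7)×21/88 = 45/44, sense flips to −
mesh 4 [88T→20T]: |ω|/ω_in = (45/44)×88/20 = 9/2, sense flips to +
signed output speed (× input speed) = 9/2

9/2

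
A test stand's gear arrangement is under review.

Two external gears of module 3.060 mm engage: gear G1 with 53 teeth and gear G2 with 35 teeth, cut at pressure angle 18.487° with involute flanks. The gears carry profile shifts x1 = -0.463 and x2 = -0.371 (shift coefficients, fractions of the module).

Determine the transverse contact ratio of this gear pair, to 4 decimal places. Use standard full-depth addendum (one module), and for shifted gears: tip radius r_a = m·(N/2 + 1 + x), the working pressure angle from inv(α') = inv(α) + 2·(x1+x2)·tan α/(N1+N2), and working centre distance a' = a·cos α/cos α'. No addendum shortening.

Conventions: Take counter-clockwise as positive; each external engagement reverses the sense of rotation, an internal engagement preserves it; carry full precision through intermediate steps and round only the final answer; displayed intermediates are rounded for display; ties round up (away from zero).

2.2163

recognized (one external pair, fixed centres): single-mesh tooth geometry, m = 3.060, N1 = 53, N2 = 35
base radii: r_b1 = 76.905401, r_b2 = 50.786586
tip radii: r_a1 = 82.733220, r_a2 = 55.474740
inv(α') = inv(18.487°) + 2·(-0.463-0.371)·tan α/(53+35) = 0.00534671  ⇒  α' = 14.32815°
a' = a·cos α / cos α' = 134.6400·cos 18.487°/cos 14.32815° = 131.791456
action lengths: √(r_a1²−r_b1²) = 30.501557, √(r_a2²−r_b2²) = 22.319711
base pitch p_b = π·m·cos α = 9.117187
CR = (30.501557 + 22.319711 − 131.791456·sin 14.32815°)/9.117187 = 2.216273
contact ratio ≈ 2.2163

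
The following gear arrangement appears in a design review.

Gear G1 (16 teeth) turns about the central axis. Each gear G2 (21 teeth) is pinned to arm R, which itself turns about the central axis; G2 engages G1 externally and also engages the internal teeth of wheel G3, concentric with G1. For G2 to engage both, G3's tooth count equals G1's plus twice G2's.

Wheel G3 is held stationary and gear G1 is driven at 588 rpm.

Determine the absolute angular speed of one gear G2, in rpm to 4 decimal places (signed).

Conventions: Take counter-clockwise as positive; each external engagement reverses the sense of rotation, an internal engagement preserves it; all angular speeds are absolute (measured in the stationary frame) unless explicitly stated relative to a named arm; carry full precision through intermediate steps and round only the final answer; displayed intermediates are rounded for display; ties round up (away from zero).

-224.0000 rpm

planetary set (16T centre, 21T on arm, 58T internal) — Willis relation
normalise by the input: solve with ω_sun = 1, then scale by 588 rpm
ring teeth: 16 + 2·21 = 58
16(ω_sun−ω_arm) = −58(ω_ring−ω_arm),  ω_ring = 0, ω_sun = 1
16(1−ω_arm) = −58(0−ω_arm)  ⇒  74·ω_arm = 16  ⇒  ω_arm = 8/37
sun–planet mesh: 16·(1−8/37) = −21·(ω_p−ω_arm)  ⇒  ω_p−ω_arm = -464/777
ω_p = 8/37 − 464/777 = -8/21
scale: ω_p = -8/21 × 588 rpm = -224.0000 rpm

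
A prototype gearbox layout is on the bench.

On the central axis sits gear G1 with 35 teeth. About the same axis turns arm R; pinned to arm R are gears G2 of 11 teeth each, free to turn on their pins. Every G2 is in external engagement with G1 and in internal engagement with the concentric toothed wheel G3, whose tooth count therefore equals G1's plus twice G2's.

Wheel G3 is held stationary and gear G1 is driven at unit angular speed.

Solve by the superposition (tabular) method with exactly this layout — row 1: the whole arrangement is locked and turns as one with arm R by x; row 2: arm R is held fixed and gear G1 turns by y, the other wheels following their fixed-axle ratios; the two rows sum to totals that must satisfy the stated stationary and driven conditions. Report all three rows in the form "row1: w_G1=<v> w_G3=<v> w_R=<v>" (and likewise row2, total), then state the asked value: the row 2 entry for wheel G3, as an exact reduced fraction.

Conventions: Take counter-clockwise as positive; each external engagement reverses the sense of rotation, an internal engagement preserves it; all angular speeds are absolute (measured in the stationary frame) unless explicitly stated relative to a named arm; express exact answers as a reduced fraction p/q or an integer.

topology: planetary set — G1 35T / G2 11T / G3 57T, arm = carrier (Willis)
row 1 (train locked, turned with arm): all members turn x
row 2: sun turns y, ring = −(35/57)·y, arm 0
boundary: total ω_ring = x − (35/57)·y = 0 and total ω_sun = x + y = 1  ⇒  y = 57/92, x = 35/92
row 2 ring = −(35/57)·57/92 = -35/92
totals (row 1 + row 2): sun 35/92 + 57/92 = 1, ring 35/92 + (-35/92) = 0, arm 35/92 + 0 = 35/92
asked cell (row2, ring) = -35/92

row1: w_G1=35/92 w_G3=35/92 w_R=35/92
row2: w_G1=57/92 w_G3=-35/92 w_R=0
total: w_G1=1 w_G3=0 w_R=35/92
asked value: -35/92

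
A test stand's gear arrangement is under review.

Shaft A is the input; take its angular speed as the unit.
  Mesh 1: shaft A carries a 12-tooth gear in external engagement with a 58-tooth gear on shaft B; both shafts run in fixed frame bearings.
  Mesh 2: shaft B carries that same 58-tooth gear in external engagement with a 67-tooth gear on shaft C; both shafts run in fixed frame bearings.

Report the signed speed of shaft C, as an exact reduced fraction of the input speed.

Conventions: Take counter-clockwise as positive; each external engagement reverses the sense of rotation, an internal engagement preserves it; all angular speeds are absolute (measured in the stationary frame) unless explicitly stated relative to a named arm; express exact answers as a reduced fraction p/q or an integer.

12/67

2-mesh fixed-axis compound train (all bearings frame-fixed)
mesh 1 [12T→58T]: |ω|/ω_in = 1×12/58 = 6/29, sense flips to −
mesh 2 [58T→67T]: |ω|/ω_in = (6/29)×58/67 = 12/67, sense flips to +
signed output speed (× input speed) = 12/67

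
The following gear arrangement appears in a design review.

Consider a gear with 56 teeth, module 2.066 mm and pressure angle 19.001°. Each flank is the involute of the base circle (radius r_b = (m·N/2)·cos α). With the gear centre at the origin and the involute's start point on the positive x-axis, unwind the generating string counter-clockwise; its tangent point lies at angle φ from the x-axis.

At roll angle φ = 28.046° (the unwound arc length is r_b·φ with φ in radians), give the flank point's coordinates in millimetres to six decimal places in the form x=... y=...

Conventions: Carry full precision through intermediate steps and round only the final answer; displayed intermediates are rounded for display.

recognized (one wheel, involute flank): single-mesh tooth geometry, m = 2.066, N = 56
pitch radius r_p = m·N/2 = 2.066·56/2 = 57.848000
base radius r_b = r_p·cos α = 57.848000·cos 19.001° = 54.696030
roll angle φ = 28.046° = 0.48949504 rad
x = r_b·(cos φ + φ·sin φ) = 60.861438
y = r_b·(sin φ − φ·cos φ) = 2.087554

x=60.861438 y=2.087554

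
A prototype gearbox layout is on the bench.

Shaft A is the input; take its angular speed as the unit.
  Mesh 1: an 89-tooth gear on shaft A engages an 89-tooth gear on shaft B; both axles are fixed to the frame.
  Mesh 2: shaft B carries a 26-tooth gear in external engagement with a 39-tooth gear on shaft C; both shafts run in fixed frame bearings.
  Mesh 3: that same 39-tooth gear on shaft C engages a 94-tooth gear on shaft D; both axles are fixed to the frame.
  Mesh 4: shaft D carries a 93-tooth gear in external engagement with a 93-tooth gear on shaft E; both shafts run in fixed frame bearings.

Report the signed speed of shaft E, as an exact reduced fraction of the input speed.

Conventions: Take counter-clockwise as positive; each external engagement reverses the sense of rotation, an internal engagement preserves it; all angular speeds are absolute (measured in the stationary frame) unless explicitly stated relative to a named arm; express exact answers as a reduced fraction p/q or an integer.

13/47

4-mesh fixed-axis compound train (all bearings frame-fixed)
mesh 1 [89T→89T]: |ω|/ω_in = 1×89/89 = 1, sense flips to −
mesh 2 [26T→39T]: |ω|/ω_in = 1×26/39 = 2/3, sense flips to +
mesh 3 [39T→94T]: |ω|/ω_in = (2/3)×39/94 = 13/47, sense flips to −
mesh 4 [93T→93T]: |ω|/ω_in = (13/47)×93/93 = 13/47, sense flips to +
signed output speed (× input speed) = 13/47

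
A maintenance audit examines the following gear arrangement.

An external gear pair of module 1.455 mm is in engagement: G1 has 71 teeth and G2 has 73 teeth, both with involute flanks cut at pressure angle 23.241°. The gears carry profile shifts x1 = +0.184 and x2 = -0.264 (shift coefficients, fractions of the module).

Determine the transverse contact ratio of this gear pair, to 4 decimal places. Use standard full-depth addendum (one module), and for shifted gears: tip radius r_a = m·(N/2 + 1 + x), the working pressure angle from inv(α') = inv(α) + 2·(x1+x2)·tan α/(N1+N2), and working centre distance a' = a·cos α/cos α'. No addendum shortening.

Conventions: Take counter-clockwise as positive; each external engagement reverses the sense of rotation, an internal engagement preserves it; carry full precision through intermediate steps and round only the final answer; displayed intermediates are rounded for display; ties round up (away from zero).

class = single-mesh tooth geometry [involute pair 71T × 73T, m = 1.455]
base radii: r_b1 = 47.461065, r_b2 = 48.797997
tip radii: r_a1 = 53.375220, r_a2 = 54.178380
inv(α') = inv(23.241°) + 2·(+0.184-0.264)·tan α/(71+73) = 0.02333871  ⇒  α' = 23.09169°
a' = a·cos α / cos α' = 104.7600·cos 23.241°/cos 23.09169° = 104.643246
action lengths: √(r_a1²−r_b1²) = 24.420512, √(r_a2²−r_b2²) = 23.538317
base pitch p_b = π·m·cos α = 4.200094
CR = (24.420512 + 23.538317 − 104.643246·sin 23.09169°)/4.200094 = 1.646954
contact ratio ≈ 1.6470

1.6470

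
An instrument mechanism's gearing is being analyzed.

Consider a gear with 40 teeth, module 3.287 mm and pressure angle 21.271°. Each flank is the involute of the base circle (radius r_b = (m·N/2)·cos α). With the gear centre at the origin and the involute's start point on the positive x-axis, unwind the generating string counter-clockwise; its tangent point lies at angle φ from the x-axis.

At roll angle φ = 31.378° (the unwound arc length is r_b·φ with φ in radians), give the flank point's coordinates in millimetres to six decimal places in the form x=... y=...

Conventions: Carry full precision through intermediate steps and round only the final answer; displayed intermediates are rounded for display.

single-mesh involute tooth geometry (40T wheel at module 3.287)
pitch radius r_p = m·N/2 = 3.287·40/2 = 65.740000
base radius r_b = r_p·cos α = 65.740000·cos 21.271° = 61.261460
roll angle φ = 31.378° = 0.54764941 rad
x = r_b·(cos φ + φ·sin φ) = 69.770793
y = r_b·(sin φ − φ·cos φ) = 3.254560

x=69.770793 y=3.254560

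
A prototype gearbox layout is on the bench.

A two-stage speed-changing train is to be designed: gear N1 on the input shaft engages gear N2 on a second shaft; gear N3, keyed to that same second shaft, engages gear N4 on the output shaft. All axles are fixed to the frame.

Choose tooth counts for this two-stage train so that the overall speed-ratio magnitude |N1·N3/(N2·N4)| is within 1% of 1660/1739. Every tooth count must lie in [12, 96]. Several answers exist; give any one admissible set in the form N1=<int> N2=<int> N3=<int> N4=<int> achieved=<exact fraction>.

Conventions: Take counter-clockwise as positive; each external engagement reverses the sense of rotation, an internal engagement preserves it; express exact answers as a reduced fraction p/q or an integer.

design class (target 1660/1739): fixed-axis compound train
target = 1660/1739 in lowest terms: an exact hit needs N1·N3 = k·1660 and N2·N4 = k·1739 for one integer k, every count in [12, 96]; additionally prefer no 1:1 stage (N1 ≠ N2, N3 ≠ N4)
k = 1: N1·N3 = 1660 = 20·83, N2·N4 = 1739 = 37·47
achieved = 20·83/(37·47) = 1660/1739; |achieved − target| = 0 ≤ 83/8695 ✓

N1=20 N2=37 N3=83 N4=47 achieved=1660/1739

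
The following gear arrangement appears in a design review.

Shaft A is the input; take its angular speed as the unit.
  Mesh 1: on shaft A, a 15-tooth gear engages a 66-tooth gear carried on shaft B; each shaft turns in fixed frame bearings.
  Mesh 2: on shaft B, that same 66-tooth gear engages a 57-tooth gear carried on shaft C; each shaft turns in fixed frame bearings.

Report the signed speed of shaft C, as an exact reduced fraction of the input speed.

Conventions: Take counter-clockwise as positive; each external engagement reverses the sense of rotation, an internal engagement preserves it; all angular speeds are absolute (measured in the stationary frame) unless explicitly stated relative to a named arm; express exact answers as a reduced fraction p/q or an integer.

5/19

2-mesh fixed-axis compound train (all bearings frame-fixed)
mesh 1 [15T→66T]: |ω|/ω_in = 1×15/66 = 5/22, sense flips to −
mesh 2 [66T→57T]: |ω|/ω_in = (5/22)×66/57 = 5/19, sense flips to +
signed output speed (× input speed) = 5/19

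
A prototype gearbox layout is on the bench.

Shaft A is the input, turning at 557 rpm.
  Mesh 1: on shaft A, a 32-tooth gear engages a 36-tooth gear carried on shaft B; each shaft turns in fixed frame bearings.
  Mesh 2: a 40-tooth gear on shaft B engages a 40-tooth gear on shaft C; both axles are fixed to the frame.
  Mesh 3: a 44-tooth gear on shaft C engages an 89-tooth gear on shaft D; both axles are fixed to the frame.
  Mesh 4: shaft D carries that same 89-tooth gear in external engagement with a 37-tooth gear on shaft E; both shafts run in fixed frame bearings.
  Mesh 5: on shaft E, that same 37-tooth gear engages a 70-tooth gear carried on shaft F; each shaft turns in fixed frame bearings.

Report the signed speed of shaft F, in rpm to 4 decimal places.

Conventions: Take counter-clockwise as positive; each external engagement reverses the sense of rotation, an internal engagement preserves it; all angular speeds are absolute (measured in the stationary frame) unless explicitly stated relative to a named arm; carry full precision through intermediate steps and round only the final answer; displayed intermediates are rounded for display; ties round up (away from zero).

-311.2127 rpm

recognized (6 fixed axles, 5 meshes): fixed-axis compound train
mesh 1 [32T→36T]: ω = 557.0000×32/36 = 495.1111 rpm, sense flips to −
mesh 2 [40T→40T]: ω = 495.1111×40/40 = 495.1111 rpm, sense flips to +
mesh 3 [44T→89T]: ω = 495.1111×44/89 = 244.7740 rpm, sense flips to −
mesh 4 [89T→37T]: ω = 244.7740×89/37 = 588.7808 rpm, sense flips to +
mesh 5 [37T→70T]: ω = 588.7808×37/70 = 311.2127 rpm, sense flips to −
signed output speed = -311.2127 rpm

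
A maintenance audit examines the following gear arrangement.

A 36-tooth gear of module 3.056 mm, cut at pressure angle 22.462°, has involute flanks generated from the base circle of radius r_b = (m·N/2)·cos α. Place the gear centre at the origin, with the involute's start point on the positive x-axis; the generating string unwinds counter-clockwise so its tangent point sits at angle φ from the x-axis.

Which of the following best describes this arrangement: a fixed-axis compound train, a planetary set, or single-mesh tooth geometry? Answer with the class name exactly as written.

single-mesh tooth geometry

class = single-mesh tooth geometry [base-circle involute, m = 3.056, 36T]
classification: single-mesh tooth geometry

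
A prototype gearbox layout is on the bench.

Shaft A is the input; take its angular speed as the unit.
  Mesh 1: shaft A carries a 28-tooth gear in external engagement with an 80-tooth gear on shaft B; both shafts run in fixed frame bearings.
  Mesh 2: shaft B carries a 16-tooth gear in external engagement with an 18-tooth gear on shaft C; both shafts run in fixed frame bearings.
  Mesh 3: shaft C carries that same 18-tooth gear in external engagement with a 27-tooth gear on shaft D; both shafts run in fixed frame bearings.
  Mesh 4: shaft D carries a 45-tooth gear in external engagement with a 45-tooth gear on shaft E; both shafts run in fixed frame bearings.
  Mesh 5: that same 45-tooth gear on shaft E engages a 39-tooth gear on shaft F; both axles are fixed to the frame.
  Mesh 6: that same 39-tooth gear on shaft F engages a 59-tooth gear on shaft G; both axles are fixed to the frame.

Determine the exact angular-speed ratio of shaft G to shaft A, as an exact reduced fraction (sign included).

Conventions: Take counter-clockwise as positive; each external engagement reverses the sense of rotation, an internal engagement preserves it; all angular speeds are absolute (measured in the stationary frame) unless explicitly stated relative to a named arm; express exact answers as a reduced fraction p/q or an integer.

28/177

class = fixed-axis compound train [6 meshes; 6 ratios multiply, 6 sense flips]
mesh 1 [28T→80T]: running ratio 7/20, sense −
mesh 2 [16T→18T]: running ratio 14/45, sense +
mesh 3 [18T→27T]: running ratio 28/135, sense −
mesh 4 [45T→45T]: running ratio 28/135, sense +
mesh 5 [45T→39T]: running ratio 28/117, sense −
mesh 6 [39T→59T]: running ratio 28/177, sense +
ω_out/ω_in = 28/177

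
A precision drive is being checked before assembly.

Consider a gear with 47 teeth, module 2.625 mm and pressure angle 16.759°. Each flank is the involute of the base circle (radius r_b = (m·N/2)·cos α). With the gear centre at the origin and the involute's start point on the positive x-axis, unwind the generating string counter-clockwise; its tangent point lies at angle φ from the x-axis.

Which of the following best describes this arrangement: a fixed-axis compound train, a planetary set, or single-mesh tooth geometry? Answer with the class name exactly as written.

recognized (one wheel, involute flank): single-mesh tooth geometry, m = 2.625, N = 47
classification: single-mesh tooth geometry

single-mesh tooth geometry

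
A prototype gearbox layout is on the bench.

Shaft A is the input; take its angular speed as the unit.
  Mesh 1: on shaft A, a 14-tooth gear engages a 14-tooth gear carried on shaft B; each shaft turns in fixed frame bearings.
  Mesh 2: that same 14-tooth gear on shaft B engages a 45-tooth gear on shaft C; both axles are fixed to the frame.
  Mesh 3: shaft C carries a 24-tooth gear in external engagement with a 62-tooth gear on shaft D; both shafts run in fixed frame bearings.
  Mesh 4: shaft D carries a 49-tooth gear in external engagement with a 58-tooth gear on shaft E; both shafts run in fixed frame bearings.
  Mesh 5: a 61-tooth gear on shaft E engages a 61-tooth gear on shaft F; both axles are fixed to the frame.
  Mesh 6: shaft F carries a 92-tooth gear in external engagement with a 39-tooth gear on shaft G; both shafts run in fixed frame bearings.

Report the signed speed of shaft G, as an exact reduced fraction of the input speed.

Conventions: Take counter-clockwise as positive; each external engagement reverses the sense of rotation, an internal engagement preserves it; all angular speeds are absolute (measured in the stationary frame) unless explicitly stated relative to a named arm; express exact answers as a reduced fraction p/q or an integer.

126224/525915

6-mesh fixed-axis compound train (all bearings frame-fixed)
mesh 1 [14T→14T]: |ω|/ω_in = 1×14/14 = 1, sense flips to −
mesh 2 [14T→45T]: |ω|/ω_in = 1×14/45 = 14/45, sense flips to +
mesh 3 [24T→62T]: |ω|/ω_in = (14/45)×24/62 = 56/465, sense flips to −
mesh 4 [49T→58T]: |ω|/ω_in = (56/465)×49/58 = 1372/13485, sense flips to +
mesh 5 [61T→61T]: |ω|/ω_in = (1372/13485)×61/61 = 1372/13485, sense flips to −
mesh 6 [92T→39T]: |ω|/ω_in = (1372/13485)×92/39 = 126224/525915, sense flips to +
signed output speed (× input speed) = 126224/525915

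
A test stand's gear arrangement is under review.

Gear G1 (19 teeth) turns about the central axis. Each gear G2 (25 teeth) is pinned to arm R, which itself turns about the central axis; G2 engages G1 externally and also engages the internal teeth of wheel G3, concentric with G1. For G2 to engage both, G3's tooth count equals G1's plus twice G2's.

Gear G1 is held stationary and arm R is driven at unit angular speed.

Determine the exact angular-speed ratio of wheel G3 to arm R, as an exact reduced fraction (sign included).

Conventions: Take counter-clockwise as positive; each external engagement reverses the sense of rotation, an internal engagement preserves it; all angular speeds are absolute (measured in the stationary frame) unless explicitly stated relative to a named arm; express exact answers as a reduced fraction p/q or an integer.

class = planetary set [G3 = 19+2·25 = 69; Willis about the carrier]
ring teeth: 19 + 2·25 = 69
19(ω_sun−ω_arm) = −69(ω_ring−ω_arm),  ω_sun = 0, ω_arm = 1
ω_ring = 1 − (19/69)(0−1) = 88/69
ω_out/ω_in = 88/69

88/69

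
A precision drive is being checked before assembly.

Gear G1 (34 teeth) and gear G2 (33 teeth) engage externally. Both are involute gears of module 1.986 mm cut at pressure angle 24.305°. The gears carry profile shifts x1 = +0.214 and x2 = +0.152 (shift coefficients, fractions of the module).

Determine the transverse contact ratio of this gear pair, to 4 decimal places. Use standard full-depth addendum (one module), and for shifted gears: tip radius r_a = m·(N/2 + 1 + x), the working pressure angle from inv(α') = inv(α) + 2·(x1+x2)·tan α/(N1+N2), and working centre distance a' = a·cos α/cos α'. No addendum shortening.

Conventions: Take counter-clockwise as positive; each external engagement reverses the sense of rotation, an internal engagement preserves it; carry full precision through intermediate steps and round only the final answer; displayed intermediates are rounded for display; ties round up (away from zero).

class = single-mesh tooth geometry [involute pair 34T × 33T, m = 1.986]
base radii: r_b1 = 30.769585, r_b2 = 29.864597
tip radii: r_a1 = 36.173004, r_a2 = 35.056872
inv(α') = inv(24.305°) + 2·(+0.214+0.152)·tan α/(34+33) = 0.03235424  ⇒  α' = 25.60968°
a' = a·cos α / cos α' = 66.5310·cos 24.305°/cos 25.60968° = 67.239860
action lengths: √(r_a1²−r_b1²) = 19.018908, √(r_a2²−r_b2²) = 18.360014
base pitch p_b = π·m·cos α = 5.686206
CR = (19.018908 + 18.360014 − 67.239860·sin 25.60968°)/5.686206 = 1.462362
contact ratio ≈ 1.4624

1.4624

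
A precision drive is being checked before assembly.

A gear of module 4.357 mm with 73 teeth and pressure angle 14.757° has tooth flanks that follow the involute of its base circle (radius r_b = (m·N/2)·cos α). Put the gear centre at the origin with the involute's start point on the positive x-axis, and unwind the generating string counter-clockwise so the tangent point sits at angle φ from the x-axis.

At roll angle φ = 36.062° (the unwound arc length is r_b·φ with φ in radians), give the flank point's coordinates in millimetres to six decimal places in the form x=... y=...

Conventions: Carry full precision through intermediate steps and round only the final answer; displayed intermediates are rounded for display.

single-mesh involute tooth geometry (73T wheel at module 4.357)
pitch radius r_p = m·N/2 = 4.357·73/2 = 159.030500
base radius r_b = r_p·cos α = 159.030500·cos 14.757° = 153.784851
roll angle φ = 36.062° = 0.62940063 rad
x = r_b·(cos φ + φ·sin φ) = 181.294450
y = r_b·(sin φ − φ·cos φ) = 12.282052

x=181.294450 y=12.282052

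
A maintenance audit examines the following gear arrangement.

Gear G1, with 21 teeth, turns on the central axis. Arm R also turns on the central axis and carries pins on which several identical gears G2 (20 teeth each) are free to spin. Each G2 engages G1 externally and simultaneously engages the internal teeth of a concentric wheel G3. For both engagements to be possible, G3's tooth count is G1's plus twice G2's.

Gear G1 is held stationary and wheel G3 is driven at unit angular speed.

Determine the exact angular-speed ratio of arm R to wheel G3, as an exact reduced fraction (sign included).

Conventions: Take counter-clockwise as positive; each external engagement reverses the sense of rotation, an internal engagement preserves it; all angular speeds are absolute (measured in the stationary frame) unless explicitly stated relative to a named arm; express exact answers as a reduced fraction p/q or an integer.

class = planetary set [G3 = 21+2·20 = 61; Willis about the carrier]
ring teeth: 21 + 2·20 = 61
21(ω_sun−ω_arm) = −61(ω_ring−ω_arm),  ω_sun = 0, ω_ring = 1
21(0−ω_arm) = −61(1−ω_arm)  ⇒  82·ω_arm = 61  ⇒  ω_arm = 61/82
ω_out/ω_in = 61/82

61/82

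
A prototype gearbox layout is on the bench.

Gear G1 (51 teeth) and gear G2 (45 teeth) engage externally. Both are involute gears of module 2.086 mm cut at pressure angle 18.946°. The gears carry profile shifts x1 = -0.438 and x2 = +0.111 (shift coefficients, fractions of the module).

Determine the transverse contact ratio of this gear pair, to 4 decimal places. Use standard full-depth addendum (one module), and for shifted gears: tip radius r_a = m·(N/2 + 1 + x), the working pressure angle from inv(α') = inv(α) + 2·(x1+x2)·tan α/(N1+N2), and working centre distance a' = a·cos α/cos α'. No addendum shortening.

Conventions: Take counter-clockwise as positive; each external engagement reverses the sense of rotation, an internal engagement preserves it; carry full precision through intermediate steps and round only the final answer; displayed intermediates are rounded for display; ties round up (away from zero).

single-mesh involute tooth geometry (51T engaging 45T at module 2.086)
base radii: r_b1 = 50.311269, r_b2 = 44.392296
tip radii: r_a1 = 54.365332, r_a2 = 49.252546
inv(α') = inv(18.946°) + 2·(-0.438+0.111)·tan α/(51+45) = 0.01026510  ⇒  α' = 17.72677°
a' = a·cos α / cos α' = 100.1280·cos 18.946°/cos 17.72677° = 99.424300
action lengths: √(r_a1²−r_b1²) = 20.600134, √(r_a2²−r_b2²) = 21.333948
base pitch p_b = π·m·cos α = 6.198334
CR = (20.600134 + 21.333948 − 99.424300·sin 17.72677°)/6.198334 = 1.881401
contact ratio ≈ 1.8814

1.8814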